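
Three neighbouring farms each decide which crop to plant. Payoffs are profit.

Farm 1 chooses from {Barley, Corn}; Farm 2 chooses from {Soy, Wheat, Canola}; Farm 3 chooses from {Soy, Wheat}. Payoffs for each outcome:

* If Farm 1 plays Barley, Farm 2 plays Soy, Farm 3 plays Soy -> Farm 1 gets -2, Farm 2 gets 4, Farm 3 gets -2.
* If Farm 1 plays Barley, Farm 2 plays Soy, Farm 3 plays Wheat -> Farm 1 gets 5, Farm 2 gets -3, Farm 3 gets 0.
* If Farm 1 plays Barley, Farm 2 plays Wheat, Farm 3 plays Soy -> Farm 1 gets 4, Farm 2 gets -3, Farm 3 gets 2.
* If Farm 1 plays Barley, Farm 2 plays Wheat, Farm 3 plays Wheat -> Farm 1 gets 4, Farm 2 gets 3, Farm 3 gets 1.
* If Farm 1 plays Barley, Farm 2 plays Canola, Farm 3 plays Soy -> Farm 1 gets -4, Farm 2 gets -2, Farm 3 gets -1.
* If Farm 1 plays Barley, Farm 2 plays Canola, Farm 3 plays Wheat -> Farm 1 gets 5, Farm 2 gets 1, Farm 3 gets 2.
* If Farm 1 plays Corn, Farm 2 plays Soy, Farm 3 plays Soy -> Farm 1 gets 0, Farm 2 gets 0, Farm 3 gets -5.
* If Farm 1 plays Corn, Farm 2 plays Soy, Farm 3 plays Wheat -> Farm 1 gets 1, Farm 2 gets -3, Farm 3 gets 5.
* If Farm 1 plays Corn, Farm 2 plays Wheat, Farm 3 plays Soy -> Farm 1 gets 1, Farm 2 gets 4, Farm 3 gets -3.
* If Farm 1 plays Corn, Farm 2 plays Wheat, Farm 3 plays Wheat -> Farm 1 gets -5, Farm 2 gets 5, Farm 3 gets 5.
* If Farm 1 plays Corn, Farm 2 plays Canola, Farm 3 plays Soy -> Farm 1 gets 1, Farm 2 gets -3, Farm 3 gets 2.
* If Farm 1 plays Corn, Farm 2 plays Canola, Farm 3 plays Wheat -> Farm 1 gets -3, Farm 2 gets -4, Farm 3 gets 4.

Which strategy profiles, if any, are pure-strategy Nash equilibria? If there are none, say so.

none

Farm 1 against (Soy, Soy): payoffs -2, 0 → best response Corn.
Farm 1 against (Soy, Wheat): payoffs 5, 1 → best response Barley.
Farm 1 against (Wheat, Soy): payoffs 4, 1 → best response Barley.
Farm 1 against (Wheat, Wheat): payoffs 4, -5 → best response Barley.
Farm 1 against (Canola, Soy): payoffs -4, 1 → best response Corn.
Farm 1 against (Canola, Wheat): payoffs 5, -3 → best response Barley.
Farm 2 against (Barley, Soy): payoffs 4, -3, -2 → best response Soy.
Farm 2 against (Barley, Wheat): payoffs -3, 3, 1 → best response Wheat.
Farm 2 against (Corn, Soy): payoffs 0, 4, -3 → best response Wheat.
Farm 2 against (Corn, Wheat): payoffs -3, 5, -4 → best response Wheat.
Farm 3 against (Barley, Soy): payoffs -2, 0 → best response Wheat.
Farm 3 against (Barley, Wheat): payoffs 2, 1 → best response Soy.
Farm 3 against (Barley, Canola): payoffs -1, 2 → best response Wheat.
Farm 3 against (Corn, Soy): payoffs -5, 5 → best response Wheat.
Farm 3 against (Corn, Wheat): payoffs -3, 5 → best response Wheat.
Farm 3 against (Corn, Canola): payoffs 2, 4 → best response Wheat.
No profile is a mutual best response for all players.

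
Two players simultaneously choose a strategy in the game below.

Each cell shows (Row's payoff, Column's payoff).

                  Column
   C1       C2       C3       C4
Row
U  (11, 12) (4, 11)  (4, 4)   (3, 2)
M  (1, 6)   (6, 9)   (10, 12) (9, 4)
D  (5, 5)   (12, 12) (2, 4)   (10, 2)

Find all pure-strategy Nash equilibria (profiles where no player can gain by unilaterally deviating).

Row against C1: payoffs 11, 1, 5 → best response U.
Row against C2: payoffs 4, 6, 12 → best response D.
Row against C3: payoffs 4, 10, 2 → best response M.
Row against C4: payoffs 3, 9, 10 → best response D.
Column against U: payoffs 12, 11, 4, 2 → best response C1.
Column against M: payoffs 6, 9, 12, 4 → best response C3.
Column against D: payoffs 5, 12, 4, 2 → best response C2.
Mutual best responses: (U, C1); (M, C3); (D, C2).

(U, C1) and (M, C3) and (D, C2)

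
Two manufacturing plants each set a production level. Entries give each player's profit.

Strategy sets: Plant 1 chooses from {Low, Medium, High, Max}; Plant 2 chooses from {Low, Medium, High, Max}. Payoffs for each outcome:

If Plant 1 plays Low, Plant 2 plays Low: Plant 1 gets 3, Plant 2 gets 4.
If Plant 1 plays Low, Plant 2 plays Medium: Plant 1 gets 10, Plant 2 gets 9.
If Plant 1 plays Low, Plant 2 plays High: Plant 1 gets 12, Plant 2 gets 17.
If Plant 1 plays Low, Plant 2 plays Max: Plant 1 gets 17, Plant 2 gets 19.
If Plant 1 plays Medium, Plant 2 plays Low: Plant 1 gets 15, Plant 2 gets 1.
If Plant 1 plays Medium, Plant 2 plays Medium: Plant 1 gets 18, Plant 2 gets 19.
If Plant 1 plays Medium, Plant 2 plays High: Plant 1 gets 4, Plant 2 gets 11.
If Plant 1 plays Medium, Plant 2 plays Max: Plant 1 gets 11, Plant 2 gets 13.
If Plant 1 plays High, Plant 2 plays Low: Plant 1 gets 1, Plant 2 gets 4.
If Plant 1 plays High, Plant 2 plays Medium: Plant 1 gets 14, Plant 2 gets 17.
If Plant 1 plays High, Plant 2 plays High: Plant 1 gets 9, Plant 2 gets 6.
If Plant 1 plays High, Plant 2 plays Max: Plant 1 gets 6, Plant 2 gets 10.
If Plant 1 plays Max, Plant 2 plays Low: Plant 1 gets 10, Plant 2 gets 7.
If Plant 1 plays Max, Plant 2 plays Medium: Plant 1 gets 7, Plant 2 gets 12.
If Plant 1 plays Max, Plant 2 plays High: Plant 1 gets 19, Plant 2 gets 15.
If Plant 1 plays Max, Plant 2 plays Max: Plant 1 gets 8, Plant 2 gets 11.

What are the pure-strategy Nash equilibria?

Plant 1 against Low: payoffs 3, 15, 1, 10 → best response Medium.
Plant 1 against Medium: payoffs 10, 18, 14, 7 → best response Medium.
Plant 1 against High: payoffs 12, 4, 9, 19 → best response Max.
Plant 1 against Max: payoffs 17, 11, 6, 8 → best response Low.
Plant 2 against Low: payoffs 4, 9, 17, 19 → best response Max.
Plant 2 against Medium: payoffs 1, 19, 11, 13 → best response Medium.
Plant 2 against High: payoffs 4, 17, 6, 10 → best response Medium.
Plant 2 against Max: payoffs 7, 12, 15, 11 → best response High.
Mutual best responses: (Low, Max); (Medium, Medium); (Max, High).

The pure Nash equilibria are (Low, Max), (Medium, Medium), (Max, High).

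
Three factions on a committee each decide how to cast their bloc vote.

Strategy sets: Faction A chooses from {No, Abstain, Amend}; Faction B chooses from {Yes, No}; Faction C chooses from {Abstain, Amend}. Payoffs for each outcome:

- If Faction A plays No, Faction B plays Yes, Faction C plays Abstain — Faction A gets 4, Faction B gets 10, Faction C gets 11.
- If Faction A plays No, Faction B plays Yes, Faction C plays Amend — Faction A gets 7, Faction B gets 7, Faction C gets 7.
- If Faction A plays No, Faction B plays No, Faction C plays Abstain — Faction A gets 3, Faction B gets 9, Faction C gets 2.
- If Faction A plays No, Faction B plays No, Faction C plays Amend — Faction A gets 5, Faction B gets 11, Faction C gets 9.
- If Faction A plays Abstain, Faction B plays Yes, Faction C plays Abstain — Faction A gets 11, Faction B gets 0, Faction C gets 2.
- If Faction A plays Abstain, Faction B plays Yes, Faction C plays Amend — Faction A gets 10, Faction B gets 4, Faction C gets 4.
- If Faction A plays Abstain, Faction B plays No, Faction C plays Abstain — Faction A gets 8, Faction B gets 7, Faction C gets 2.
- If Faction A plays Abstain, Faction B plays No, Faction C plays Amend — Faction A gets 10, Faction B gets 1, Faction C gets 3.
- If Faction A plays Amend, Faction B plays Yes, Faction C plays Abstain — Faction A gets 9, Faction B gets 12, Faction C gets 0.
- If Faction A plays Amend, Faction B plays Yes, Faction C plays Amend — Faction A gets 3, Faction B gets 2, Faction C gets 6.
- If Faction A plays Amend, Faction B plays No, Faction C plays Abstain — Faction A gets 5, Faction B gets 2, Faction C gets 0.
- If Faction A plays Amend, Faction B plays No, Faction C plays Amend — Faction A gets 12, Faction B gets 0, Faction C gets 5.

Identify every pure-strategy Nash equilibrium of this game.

Faction A against (Yes, Abstain): payoffs 4, 11, 9 → best response Abstain.
Faction A against (Yes, Amend): payoffs 7, 10, 3 → best response Abstain.
Faction A against (No, Abstain): payoffs 3, 8, 5 → best response Abstain.
Faction A against (No, Amend): payoffs 5, 10, 12 → best response Amend.
Faction B against (No, Abstain): payoffs 10, 9 → best response Yes.
Faction B against (No, Amend): payoffs 7, 11 → best response No.
Faction B against (Abstain, Abstain): payoffs 0, 7 → best response No.
Faction B against (Abstain, Amend): payoffs 4, 1 → best response Yes.
Faction B against (Amend, Abstain): payoffs 12, 2 → best response Yes.
Faction B against (Amend, Amend): payoffs 2, 0 → best response Yes.
Faction C against (No, Yes): payoffs 11, 7 → best response Abstain.
Faction C against (No, No): payoffs 2, 9 → best response Amend.
Faction C against (Abstain, Yes): payoffs 2, 4 → best response Amend.
Faction C against (Abstain, No): payoffs 2, 3 → best response Amend.
Faction C against (Amend, Yes): payoffs 0, 6 → best response Amend.
Faction C against (Amend, No): payoffs 0, 5 → best response Amend.
Mutual best responses: (Abstain, Yes, Amend).

Pure NE: (Abstain, Yes, Amend)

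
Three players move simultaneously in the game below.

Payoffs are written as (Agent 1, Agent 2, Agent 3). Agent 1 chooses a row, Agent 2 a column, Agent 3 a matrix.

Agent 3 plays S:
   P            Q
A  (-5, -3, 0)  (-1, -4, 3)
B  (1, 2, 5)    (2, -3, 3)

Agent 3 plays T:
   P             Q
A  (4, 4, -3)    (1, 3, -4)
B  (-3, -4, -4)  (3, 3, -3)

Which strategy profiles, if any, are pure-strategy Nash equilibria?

The unique pure-strategy Nash equilibrium is (B, P, S).

(A, P, S): Agent 1 can switch to B (-5 → 1). Not NE.
(A, P, T): Agent 3 can switch to S (-3 → 0). Not NE.
(A, Q, S): Agent 1 can switch to B (-1 → 2). Not NE.
(A, Q, T): Agent 1 can switch to B (1 → 3). Not NE.
(B, P, S): Agent 1 gets 1, best alternative -5; Agent 2 gets 2, best alternative -3; Agent 3 gets 5, best alternative -4. No profitable deviation — NE.
(B, P, T): Agent 1 can switch to A (-3 → 4). Not NE.
(B, Q, S): Agent 2 can switch to P (-3 → 2). Not NE.
(B, Q, T): Agent 3 can switch to S (-3 → 3). Not NE.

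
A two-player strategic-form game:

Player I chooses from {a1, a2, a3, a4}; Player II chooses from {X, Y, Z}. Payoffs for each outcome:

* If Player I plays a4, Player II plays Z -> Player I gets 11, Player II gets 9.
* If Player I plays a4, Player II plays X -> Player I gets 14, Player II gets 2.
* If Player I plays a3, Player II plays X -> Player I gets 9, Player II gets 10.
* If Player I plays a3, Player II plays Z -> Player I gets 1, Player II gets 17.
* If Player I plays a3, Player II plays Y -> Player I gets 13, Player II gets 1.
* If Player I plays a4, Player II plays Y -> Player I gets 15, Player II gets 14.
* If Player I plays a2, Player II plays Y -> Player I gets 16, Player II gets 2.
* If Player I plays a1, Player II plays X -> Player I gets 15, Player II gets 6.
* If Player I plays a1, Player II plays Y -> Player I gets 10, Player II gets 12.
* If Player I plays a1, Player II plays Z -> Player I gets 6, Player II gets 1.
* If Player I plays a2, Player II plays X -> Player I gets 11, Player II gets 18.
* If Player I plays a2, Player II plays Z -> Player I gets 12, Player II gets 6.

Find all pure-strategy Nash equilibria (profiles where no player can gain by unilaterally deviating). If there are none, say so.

No pure-strategy Nash equilibrium.

(a1, X): Player II can switch to Y (6 → 12). Not NE.
(a1, Y): Player I can switch to a2 (10 → 16). Not NE.
(a1, Z): Player I can switch to a2 (6 → 12). Not NE.
(a2, X): Player I can switch to a1 (11 → 15). Not NE.
(a2, Y): Player II can switch to X (2 → 18). Not NE.
(a2, Z): Player II can switch to X (6 → 18). Not NE.
(a3, X): Player I can switch to a1 (9 → 15). Not NE.
(a3, Y): Player I can switch to a2 (13 → 16). Not NE.
(a3, Z): Player I can switch to a1 (1 → 6). Not NE.
(a4, X): Player I can switch to a1 (14 → 15). Not NE.
(a4, Y): Player I can switch to a2 (15 → 16). Not NE.
(a4, Z): Player I can switch to a2 (11 → 12). Not NE.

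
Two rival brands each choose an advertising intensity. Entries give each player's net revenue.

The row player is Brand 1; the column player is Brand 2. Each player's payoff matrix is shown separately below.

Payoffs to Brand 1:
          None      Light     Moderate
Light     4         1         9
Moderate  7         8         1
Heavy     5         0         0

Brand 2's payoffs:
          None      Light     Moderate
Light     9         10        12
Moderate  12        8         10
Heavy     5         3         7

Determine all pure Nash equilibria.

Pure-strategy Nash equilibria: (Light, Moderate), (Moderate, None)

Mark each player's best response to every combination of opponents' strategies; a profile where every player is best-responding is a pure Nash equilibrium.
Brand 1 against None: payoffs 4, 7, 5 → best response Moderate.
Brand 1 against Light: payoffs 1, 8, 0 → best response Moderate.
Brand 1 against Moderate: payoffs 9, 1, 0 → best response Light.
Brand 2 against Light: payoffs 9, 10, 12 → best response Moderate.
Brand 2 against Moderate: payoffs 12, 8, 10 → best response None.
Brand 2 against Heavy: payoffs 5, 3, 7 → best response Moderate.
Mutual best responses: (Light, Moderate); (Moderate, None).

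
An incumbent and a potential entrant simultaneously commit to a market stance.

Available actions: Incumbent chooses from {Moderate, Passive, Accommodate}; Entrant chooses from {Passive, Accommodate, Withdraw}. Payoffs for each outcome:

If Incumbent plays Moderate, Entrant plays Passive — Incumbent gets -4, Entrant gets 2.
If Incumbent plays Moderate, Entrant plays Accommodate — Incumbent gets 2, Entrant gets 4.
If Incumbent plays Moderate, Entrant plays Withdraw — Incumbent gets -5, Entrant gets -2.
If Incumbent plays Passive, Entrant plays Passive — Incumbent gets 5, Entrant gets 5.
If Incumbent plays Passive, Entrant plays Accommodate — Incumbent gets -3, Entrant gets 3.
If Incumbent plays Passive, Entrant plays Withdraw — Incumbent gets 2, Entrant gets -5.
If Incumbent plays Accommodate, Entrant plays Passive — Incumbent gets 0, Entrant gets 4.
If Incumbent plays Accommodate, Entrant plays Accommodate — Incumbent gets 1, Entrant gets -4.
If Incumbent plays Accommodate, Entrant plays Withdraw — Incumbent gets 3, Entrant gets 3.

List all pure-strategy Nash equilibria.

(Moderate, Accommodate), (Passive, Passive)

Mark each player's best response to every combination of opponents' strategies; a profile where every player is best-responding is a pure Nash equilibrium.
Incumbent against Passive: payoffs -4, 5, 0 → best response Passive.
Incumbent against Accommodate: payoffs 2, -3, 1 → best response Moderate.
Incumbent against Withdraw: payoffs -5, 2, 3 → best response Accommodate.
Entrant against Moderate: payoffs 2, 4, -2 → best response Accommodate.
Entrant against Passive: payoffs 5, 3, -5 → best response Passive.
Entrant against Accommodate: payoffs 4, -4, 3 → best response Passive.
Mutual best responses: (Moderate, Accommodate); (Passive, Passive).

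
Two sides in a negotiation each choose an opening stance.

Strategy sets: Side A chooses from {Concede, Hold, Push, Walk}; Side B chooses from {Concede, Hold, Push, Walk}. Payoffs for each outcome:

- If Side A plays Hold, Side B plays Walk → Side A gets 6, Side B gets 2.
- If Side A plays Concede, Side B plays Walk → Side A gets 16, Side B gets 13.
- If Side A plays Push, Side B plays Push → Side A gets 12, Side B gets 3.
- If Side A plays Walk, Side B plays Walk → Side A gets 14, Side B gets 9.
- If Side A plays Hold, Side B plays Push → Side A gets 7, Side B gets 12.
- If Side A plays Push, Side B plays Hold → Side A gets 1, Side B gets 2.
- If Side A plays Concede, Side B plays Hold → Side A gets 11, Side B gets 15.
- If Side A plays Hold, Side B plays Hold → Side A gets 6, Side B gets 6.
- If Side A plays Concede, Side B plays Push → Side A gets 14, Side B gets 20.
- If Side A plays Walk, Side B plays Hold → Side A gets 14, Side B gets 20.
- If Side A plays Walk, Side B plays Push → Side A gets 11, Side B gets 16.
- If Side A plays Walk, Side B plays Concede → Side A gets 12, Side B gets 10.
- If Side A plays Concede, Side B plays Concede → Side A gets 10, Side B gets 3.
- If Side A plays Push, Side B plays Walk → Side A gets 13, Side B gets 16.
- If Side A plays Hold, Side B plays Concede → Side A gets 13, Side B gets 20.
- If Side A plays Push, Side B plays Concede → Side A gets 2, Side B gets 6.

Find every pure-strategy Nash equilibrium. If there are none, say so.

Side A against Concede: payoffs 10, 13, 2, 12 → best response Hold.
Side A against Hold: payoffs 11, 6, 1, 14 → best response Walk.
Side A against Push: payoffs 14, 7, 12, 11 → best response Concede.
Side A against Walk: payoffs 16, 6, 13, 14 → best response Concede.
Side B against Concede: payoffs 3, 15, 20, 13 → best response Push.
Side B against Hold: payoffs 20, 6, 12, 2 → best response Concede.
Side B against Push: payoffs 6, 2, 3, 16 → best response Walk.
Side B against Walk: payoffs 10, 20, 16, 9 → best response Hold.
Mutual best responses: (Concede, Push); (Hold, Concede); (Walk, Hold).

Pure-strategy Nash equilibria: (Concede, Push), (Hold, Concede), (Walk, Hold)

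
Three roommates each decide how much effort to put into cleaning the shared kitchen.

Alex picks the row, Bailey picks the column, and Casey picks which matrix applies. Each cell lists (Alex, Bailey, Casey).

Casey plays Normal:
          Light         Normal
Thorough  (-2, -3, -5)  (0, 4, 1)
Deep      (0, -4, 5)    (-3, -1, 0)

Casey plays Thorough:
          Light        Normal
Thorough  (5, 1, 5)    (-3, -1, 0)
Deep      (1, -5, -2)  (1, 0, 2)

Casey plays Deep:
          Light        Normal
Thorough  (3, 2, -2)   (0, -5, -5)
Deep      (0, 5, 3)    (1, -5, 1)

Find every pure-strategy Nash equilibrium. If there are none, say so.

(Thorough, Light, Thorough), (Thorough, Normal, Normal), (Deep, Normal, Thorough)

Alex against (Light, Normal): payoffs -2, 0 → best response Deep.
Alex against (Light, Thorough): payoffs 5, 1 → best response Thorough.
Alex against (Light, Deep): payoffs 3, 0 → best response Thorough.
Alex against (Normal, Normal): payoffs 0, -3 → best response Thorough.
Alex against (Normal, Thorough): payoffs -3, 1 → best response Deep.
Alex against (Normal, Deep): payoffs 0, 1 → best response Deep.
Bailey against (Thorough, Normal): payoffs -3, 4 → best response Normal.
Bailey against (Thorough, Thorough): payoffs 1, -1 → best response Light.
Bailey against (Thorough, Deep): payoffs 2, -5 → best response Light.
Bailey against (Deep, Normal): payoffs -4, -1 → best response Normal.
Bailey against (Deep, Thorough): payoffs -5, 0 → best response Normal.
Bailey against (Deep, Deep): payoffs 5, -5 → best response Light.
Casey against (Thorough, Light): payoffs -5, 5, -2 → best response Thorough.
Casey against (Thorough, Normal): payoffs 1, 0, -5 → best response Normal.
Casey against (Deep, Light): payoffs 5, -2, 3 → best response Normal.
Casey against (Deep, Normal): payoffs 0, 2, 1 → best response Thorough.
Mutual best responses: (Thorough, Light, Thorough); (Thorough, Normal, Normal); (Deep, Normal, Thorough).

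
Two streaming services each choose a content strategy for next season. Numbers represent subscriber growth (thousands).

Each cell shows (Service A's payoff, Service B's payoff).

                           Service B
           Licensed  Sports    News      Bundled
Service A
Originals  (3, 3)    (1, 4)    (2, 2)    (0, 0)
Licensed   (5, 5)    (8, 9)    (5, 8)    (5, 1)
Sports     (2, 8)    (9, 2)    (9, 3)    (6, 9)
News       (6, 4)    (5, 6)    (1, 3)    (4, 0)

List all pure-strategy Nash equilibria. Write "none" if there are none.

(Originals, Licensed): Service A can switch to Licensed (3 → 5). Not NE.
(Originals, Sports): Service A can switch to Licensed (1 → 8). Not NE.
(Originals, News): Service A can switch to Licensed (2 → 5). Not NE.
(Originals, Bundled): Service A can switch to Licensed (0 → 5). Not NE.
(Licensed, Licensed): Service A can switch to News (5 → 6). Not NE.
(Licensed, Sports): Service A can switch to Sports (8 → 9). Not NE.
(Licensed, News): Service A can switch to Sports (5 → 9). Not NE.
(Licensed, Bundled): Service A can switch to Sports (5 → 6). Not NE.
(Sports, Bundled): Service A gets 6, best alternative 5; Service B gets 9, best alternative 8. No profitable deviation — NE.
(The remaining 7 profiles each have a profitable deviation by the same check.)

(Sports, Bundled)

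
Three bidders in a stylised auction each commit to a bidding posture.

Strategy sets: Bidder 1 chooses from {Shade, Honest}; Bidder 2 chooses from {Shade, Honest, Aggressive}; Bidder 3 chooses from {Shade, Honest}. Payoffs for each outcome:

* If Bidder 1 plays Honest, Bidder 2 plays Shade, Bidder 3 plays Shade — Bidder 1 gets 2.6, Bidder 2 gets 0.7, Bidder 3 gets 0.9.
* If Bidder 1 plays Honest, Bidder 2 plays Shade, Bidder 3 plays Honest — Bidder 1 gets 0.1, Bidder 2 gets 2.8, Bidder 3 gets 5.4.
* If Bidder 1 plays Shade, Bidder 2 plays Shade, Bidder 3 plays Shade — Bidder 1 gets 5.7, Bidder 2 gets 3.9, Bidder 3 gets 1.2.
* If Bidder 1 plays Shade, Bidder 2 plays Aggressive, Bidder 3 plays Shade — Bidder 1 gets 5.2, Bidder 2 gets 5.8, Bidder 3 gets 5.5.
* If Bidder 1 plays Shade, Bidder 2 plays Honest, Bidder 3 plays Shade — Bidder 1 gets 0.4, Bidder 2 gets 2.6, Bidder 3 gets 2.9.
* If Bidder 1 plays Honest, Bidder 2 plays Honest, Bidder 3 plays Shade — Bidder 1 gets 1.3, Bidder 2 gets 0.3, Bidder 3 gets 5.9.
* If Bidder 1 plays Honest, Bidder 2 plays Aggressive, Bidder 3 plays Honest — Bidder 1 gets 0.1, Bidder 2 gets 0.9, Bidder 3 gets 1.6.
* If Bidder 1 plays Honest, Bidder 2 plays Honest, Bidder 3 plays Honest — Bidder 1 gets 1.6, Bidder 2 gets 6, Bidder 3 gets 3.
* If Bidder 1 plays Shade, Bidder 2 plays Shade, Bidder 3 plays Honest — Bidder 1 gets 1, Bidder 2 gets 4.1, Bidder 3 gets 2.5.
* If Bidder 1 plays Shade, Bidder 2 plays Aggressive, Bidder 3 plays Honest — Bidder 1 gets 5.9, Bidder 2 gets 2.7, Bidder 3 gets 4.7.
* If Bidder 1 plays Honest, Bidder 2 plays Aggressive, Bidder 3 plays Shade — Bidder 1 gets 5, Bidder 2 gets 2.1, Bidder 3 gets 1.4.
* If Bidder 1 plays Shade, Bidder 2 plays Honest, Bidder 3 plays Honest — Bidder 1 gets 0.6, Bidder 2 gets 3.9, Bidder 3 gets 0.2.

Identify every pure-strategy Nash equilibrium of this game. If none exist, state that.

(Shade, Shade, Shade): Bidder 2 can switch to Aggressive (3.9 → 5.8). Not NE.
(Shade, Shade, Honest): Bidder 1 gets 1, best alternative 0.1; Bidder 2 gets 4.1, best alternative 3.9; Bidder 3 gets 2.5, best alternative 1.2. No profitable deviation — NE.
(Shade, Honest, Shade): Bidder 1 can switch to Honest (0.4 → 1.3). Not NE.
(Shade, Honest, Honest): Bidder 1 can switch to Honest (0.6 → 1.6). Not NE.
(Shade, Aggressive, Shade): Bidder 1 gets 5.2, best alternative 5; Bidder 2 gets 5.8, best alternative 3.9; Bidder 3 gets 5.5, best alternative 4.7. No profitable deviation — NE.
(Shade, Aggressive, Honest): Bidder 2 can switch to Shade (2.7 → 4.1). Not NE.
(Honest, Shade, Shade): Bidder 1 can switch to Shade (2.6 → 5.7). Not NE.
(Honest, Shade, Honest): Bidder 1 can switch to Shade (0.1 → 1). Not NE.
(Honest, Honest, Shade): Bidder 2 can switch to Shade (0.3 → 0.7). Not NE.
(Honest, Honest, Honest): Bidder 3 can switch to Shade (3 → 5.9). Not NE.
(The remaining 2 profiles each have a profitable deviation by the same check.)

Pure-strategy Nash equilibria: (Shade, Shade, Honest); (Shade, Aggressive, Shade)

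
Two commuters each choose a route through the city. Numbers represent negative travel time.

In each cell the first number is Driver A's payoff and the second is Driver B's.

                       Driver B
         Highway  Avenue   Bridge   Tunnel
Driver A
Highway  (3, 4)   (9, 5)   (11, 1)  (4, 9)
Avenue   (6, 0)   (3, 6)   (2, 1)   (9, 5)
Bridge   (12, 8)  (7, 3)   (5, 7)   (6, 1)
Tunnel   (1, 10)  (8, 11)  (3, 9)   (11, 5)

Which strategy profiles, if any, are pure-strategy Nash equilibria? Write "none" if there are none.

Check each profile: it is a Nash equilibrium iff no player can strictly gain by switching unilaterally.
(Highway, Highway): Driver A can switch to Avenue (3 → 6). Not NE.
(Highway, Avenue): Driver B can switch to Tunnel (5 → 9). Not NE.
(Highway, Bridge): Driver B can switch to Highway (1 → 4). Not NE.
(Highway, Tunnel): Driver A can switch to Avenue (4 → 9). Not NE.
(Avenue, Highway): Driver A can switch to Bridge (6 → 12). Not NE.
(Avenue, Avenue): Driver A can switch to Highway (3 → 9). Not NE.
(Avenue, Bridge): Driver A can switch to Highway (2 → 11). Not NE.
(Avenue, Tunnel): Driver A can switch to Tunnel (9 → 11). Not NE.
(Bridge, Highway): Driver A gets 12, best alternative 6; Driver B gets 8, best alternative 7. No profitable deviation — NE.
(Bridge, Avenue): Driver A can switch to Highway (7 → 9). Not NE.
(Bridge, Bridge): Driver A can switch to Highway (5 → 11). Not NE.
(Bridge, Tunnel): Driver A can switch to Avenue (6 → 9). Not NE.
(Tunnel, Highway): Driver A can switch to Highway (1 → 3). Not NE.
(The remaining 3 profiles each have a profitable deviation by the same check.)

(Bridge, Highway)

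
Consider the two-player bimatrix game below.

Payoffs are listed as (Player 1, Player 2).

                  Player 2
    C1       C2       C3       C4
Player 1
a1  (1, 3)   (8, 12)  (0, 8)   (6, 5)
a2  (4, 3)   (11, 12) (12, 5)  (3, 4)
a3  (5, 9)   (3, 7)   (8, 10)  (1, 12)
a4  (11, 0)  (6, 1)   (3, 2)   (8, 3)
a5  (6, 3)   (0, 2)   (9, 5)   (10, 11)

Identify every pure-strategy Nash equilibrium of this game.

(a2, C2) and (a5, C4)

For each player, find the best response to each opponent profile; mutual best responses are the pure NE.
Player 1 against C1: payoffs 1, 4, 5, 11, 6 → best response a4.
Player 1 against C2: payoffs 8, 11, 3, 6, 0 → best response a2.
Player 1 against C3: payoffs 0, 12, 8, 3, 9 → best response a2.
Player 1 against C4: payoffs 6, 3, 1, 8, 10 → best response a5.
Player 2 against a1: payoffs 3, 12, 8, 5 → best response C2.
Player 2 against a2: payoffs 3, 12, 5, 4 → best response C2.
Player 2 against a3: payoffs 9, 7, 10, 12 → best response C4.
Player 2 against a4: payoffs 0, 1, 2, 3 → best response C4.
Player 2 against a5: payoffs 3, 2, 5, 11 → best response C4.
Mutual best responses: (a2, C2); (a5, C4).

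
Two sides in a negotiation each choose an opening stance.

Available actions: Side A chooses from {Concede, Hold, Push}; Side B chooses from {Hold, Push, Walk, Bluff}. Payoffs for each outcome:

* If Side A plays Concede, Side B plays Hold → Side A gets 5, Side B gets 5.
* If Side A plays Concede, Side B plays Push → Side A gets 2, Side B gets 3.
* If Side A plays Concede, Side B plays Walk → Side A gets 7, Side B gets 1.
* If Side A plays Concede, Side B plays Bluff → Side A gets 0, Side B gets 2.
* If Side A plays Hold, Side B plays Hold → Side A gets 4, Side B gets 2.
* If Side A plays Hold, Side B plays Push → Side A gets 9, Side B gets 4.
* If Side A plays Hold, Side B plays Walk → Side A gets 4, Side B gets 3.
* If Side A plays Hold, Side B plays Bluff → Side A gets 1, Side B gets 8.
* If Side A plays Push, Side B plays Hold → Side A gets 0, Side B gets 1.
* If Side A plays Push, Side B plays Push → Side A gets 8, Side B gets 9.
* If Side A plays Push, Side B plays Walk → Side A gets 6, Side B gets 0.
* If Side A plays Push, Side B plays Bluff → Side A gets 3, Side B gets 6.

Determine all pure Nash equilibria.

For each player, find the best response to each opponent profile; mutual best responses are the pure NE.
Side A against Hold: payoffs 5, 4, 0 → best response Concede.
Side A against Push: payoffs 2, 9, 8 → best response Hold.
Side A against Walk: payoffs 7, 4, 6 → best response Concede.
Side A against Bluff: payoffs 0, 1, 3 → best response Push.
Side B against Concede: payoffs 5, 3, 1, 2 → best response Hold.
Side B against Hold: payoffs 2, 4, 3, 8 → best response Bluff.
Side B against Push: payoffs 1, 9, 0, 6 → best response Push.
Mutual best responses: (Concede, Hold).

The unique pure-strategy Nash equilibrium is (Concede, Hold).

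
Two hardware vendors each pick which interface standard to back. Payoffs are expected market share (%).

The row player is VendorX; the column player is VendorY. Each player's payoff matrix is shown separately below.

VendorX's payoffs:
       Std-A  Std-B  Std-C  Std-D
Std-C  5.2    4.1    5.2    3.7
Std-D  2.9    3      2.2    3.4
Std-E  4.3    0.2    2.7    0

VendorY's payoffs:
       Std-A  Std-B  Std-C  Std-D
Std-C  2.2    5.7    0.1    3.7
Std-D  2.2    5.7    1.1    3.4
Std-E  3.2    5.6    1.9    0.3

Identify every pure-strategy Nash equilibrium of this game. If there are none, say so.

(Std-C, Std-B)

VendorX against Std-A: payoffs 5.2, 2.9, 4.3 → best response Std-C.
VendorX against Std-B: payoffs 4.1, 3, 0.2 → best response Std-C.
VendorX against Std-C: payoffs 5.2, 2.2, 2.7 → best response Std-C.
VendorX against Std-D: payoffs 3.7, 3.4, 0 → best response Std-C.
VendorY against Std-C: payoffs 2.2, 5.7, 0.1, 3.7 → best response Std-B.
VendorY against Std-D: payoffs 2.2, 5.7, 1.1, 3.4 → best response Std-B.
VendorY against Std-E: payoffs 3.2, 5.6, 1.9, 0.3 → best response Std-B.
Mutual best responses: (Std-C, Std-B).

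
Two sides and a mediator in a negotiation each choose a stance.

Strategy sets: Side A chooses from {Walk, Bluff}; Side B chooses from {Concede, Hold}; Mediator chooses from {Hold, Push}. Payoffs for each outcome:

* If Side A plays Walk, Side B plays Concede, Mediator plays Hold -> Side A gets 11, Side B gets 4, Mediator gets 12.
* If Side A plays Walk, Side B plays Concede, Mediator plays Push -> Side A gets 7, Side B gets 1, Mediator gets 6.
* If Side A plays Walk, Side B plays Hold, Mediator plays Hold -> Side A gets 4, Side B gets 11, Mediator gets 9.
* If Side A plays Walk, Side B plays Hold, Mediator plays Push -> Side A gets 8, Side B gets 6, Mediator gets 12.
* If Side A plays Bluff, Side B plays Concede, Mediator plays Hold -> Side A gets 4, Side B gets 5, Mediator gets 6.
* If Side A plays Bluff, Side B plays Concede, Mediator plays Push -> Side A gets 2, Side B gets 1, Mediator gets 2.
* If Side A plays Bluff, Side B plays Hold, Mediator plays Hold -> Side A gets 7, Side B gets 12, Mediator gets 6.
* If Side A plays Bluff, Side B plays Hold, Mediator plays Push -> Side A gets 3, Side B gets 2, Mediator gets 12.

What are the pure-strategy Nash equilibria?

Pure NE: (Walk, Hold, Push)

(Walk, Concede, Hold): Side B can switch to Hold (4 → 11). Not NE.
(Walk, Concede, Push): Side B can switch to Hold (1 → 6). Not NE.
(Walk, Hold, Hold): Side A can switch to Bluff (4 → 7). Not NE.
(Walk, Hold, Push): Side A gets 8, best alternative 3; Side B gets 6, best alternative 1; Mediator gets 12, best alternative 9. No profitable deviation — NE.
(Bluff, Concede, Hold): Side A can switch to Walk (4 → 11). Not NE.
(Bluff, Concede, Push): Side A can switch to Walk (2 → 7). Not NE.
(Bluff, Hold, Hold): Mediator can switch to Push (6 → 12). Not NE.
(Bluff, Hold, Push): Side A can switch to Walk (3 → 8). Not NE.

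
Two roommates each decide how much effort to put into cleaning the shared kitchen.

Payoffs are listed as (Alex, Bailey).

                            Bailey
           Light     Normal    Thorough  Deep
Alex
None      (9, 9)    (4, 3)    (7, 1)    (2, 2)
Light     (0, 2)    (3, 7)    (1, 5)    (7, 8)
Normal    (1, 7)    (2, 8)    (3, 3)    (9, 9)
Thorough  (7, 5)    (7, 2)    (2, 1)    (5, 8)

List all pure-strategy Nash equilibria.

(None, Light): Alex gets 9, best alternative 7; Bailey gets 9, best alternative 3. No profitable deviation — NE.
(None, Normal): Alex can switch to Thorough (4 → 7). Not NE.
(None, Thorough): Bailey can switch to Light (1 → 9). Not NE.
(None, Deep): Alex can switch to Light (2 → 7). Not NE.
(Light, Light): Alex can switch to None (0 → 9). Not NE.
(Light, Normal): Alex can switch to None (3 → 4). Not NE.
(Light, Thorough): Alex can switch to None (1 → 7). Not NE.
(Light, Deep): Alex can switch to Normal (7 → 9). Not NE.
(Normal, Light): Alex can switch to None (1 → 9). Not NE.
(Normal, Normal): Alex can switch to None (2 → 4). Not NE.
(Normal, Thorough): Alex can switch to None (3 → 7). Not NE.
(Normal, Deep): Alex gets 9, best alternative 7; Bailey gets 9, best alternative 8. No profitable deviation — NE.
(The remaining 4 profiles each have a profitable deviation by the same check.)

(None, Light); (Normal, Deep)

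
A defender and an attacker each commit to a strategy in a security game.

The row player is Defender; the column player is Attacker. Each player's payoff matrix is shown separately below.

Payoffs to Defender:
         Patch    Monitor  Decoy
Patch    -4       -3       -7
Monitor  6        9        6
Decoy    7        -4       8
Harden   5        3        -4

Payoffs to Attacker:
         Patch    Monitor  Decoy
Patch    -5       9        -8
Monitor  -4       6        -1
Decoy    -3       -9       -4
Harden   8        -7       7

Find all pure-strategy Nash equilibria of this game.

Pure-strategy Nash equilibria: (Monitor, Monitor); (Decoy, Patch)

(Patch, Patch): Defender can switch to Monitor (-4 → 6). Not NE.
(Patch, Monitor): Defender can switch to Monitor (-3 → 9). Not NE.
(Patch, Decoy): Defender can switch to Monitor (-7 → 6). Not NE.
(Monitor, Patch): Defender can switch to Decoy (6 → 7). Not NE.
(Monitor, Monitor): Defender gets 9, best alternative 3; Attacker gets 6, best alternative -1. No profitable deviation — NE.
(Monitor, Decoy): Defender can switch to Decoy (6 → 8). Not NE.
(Decoy, Patch): Defender gets 7, best alternative 6; Attacker gets -3, best alternative -4. No profitable deviation — NE.
(Decoy, Monitor): Defender can switch to Patch (-4 → -3). Not NE.
(Decoy, Decoy): Attacker can switch to Patch (-4 → -3). Not NE.
(Harden, Patch): Defender can switch to Monitor (5 → 6). Not NE.
(The remaining 2 profiles each have a profitable deviation by the same check.)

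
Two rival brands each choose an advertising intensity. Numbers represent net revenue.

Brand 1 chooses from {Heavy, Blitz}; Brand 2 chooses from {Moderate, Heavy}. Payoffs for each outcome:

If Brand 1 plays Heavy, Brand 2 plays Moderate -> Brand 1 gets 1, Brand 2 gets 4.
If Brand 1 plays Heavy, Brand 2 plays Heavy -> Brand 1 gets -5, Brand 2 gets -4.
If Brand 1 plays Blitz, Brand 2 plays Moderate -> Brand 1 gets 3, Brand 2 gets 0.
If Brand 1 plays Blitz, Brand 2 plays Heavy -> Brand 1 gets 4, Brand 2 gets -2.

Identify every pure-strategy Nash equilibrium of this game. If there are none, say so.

Mark each player's best response to every combination of opponents' strategies; a profile where every player is best-responding is a pure Nash equilibrium.
Brand 1 against Moderate: payoffs 1, 3 → best response Blitz.
Brand 1 against Heavy: payoffs -5, 4 → best response Blitz.
Brand 2 against Heavy: payoffs 4, -4 → best response Moderate.
Brand 2 against Blitz: payoffs 0, -2 → best response Moderate.
Mutual best responses: (Blitz, Moderate).

(Blitz, Moderate)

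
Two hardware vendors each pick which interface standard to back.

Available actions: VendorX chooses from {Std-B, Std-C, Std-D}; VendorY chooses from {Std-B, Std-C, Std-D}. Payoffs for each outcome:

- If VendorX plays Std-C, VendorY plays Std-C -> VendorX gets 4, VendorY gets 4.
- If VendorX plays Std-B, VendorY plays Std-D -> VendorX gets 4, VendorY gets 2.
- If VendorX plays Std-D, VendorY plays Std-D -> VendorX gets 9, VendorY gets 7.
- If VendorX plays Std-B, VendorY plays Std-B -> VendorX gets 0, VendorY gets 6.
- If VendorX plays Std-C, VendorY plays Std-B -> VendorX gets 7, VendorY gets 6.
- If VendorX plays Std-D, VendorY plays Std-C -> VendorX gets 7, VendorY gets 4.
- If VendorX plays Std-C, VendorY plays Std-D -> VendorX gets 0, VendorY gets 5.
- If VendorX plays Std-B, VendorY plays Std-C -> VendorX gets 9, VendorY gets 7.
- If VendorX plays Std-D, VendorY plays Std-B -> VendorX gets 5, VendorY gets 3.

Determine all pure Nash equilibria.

VendorX against Std-B: payoffs 0, 7, 5 → best response Std-C.
VendorX against Std-C: payoffs 9, 4, 7 → best response Std-B.
VendorX against Std-D: payoffs 4, 0, 9 → best response Std-D.
VendorY against Std-B: payoffs 6, 7, 2 → best response Std-C.
VendorY against Std-C: payoffs 6, 4, 5 → best response Std-B.
VendorY against Std-D: payoffs 3, 4, 7 → best response Std-D.
Mutual best responses: (Std-B, Std-C); (Std-C, Std-B); (Std-D, Std-D).

The pure Nash equilibria are (Std-B, Std-C), (Std-C, Std-B), (Std-D, Std-D).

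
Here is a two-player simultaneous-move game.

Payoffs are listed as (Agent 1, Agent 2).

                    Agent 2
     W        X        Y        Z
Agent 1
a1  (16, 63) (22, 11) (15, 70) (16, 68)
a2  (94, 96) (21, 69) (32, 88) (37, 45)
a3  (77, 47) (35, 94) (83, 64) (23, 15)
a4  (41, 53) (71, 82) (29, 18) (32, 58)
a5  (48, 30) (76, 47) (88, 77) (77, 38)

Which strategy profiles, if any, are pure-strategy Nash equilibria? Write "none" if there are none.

The pure Nash equilibria are (a2, W), (a5, Y).

(a1, W): Agent 1 can switch to a2 (16 → 94). Not NE.
(a1, X): Agent 1 can switch to a3 (22 → 35). Not NE.
(a1, Y): Agent 1 can switch to a2 (15 → 32). Not NE.
(a1, Z): Agent 1 can switch to a2 (16 → 37). Not NE.
(a2, W): Agent 1 gets 94, best alternative 77; Agent 2 gets 96, best alternative 88. No profitable deviation — NE.
(a2, X): Agent 1 can switch to a1 (21 → 22). Not NE.
(a2, Y): Agent 1 can switch to a3 (32 → 83). Not NE.
(a5, Y): Agent 1 gets 88, best alternative 83; Agent 2 gets 77, best alternative 47. No profitable deviation — NE.
(The remaining 12 profiles each have a profitable deviation by the same check.)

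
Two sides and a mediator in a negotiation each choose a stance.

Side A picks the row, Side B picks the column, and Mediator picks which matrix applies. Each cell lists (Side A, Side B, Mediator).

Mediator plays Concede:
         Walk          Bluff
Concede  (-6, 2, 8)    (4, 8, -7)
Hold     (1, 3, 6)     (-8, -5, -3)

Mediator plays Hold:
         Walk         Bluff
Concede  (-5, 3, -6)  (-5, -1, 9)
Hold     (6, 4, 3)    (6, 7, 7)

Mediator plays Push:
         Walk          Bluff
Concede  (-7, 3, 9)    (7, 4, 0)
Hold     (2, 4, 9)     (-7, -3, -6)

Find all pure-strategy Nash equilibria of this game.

(Hold, Walk, Push); (Hold, Bluff, Hold)

(Concede, Walk, Concede): Side A can switch to Hold (-6 → 1). Not NE.
(Concede, Walk, Hold): Side A can switch to Hold (-5 → 6). Not NE.
(Concede, Walk, Push): Side A can switch to Hold (-7 → 2). Not NE.
(Concede, Bluff, Concede): Mediator can switch to Hold (-7 → 9). Not NE.
(Concede, Bluff, Hold): Side A can switch to Hold (-5 → 6). Not NE.
(Concede, Bluff, Push): Mediator can switch to Hold (0 → 9). Not NE.
(Hold, Walk, Push): Side A gets 2, best alternative -7; Side B gets 4, best alternative -3; Mediator gets 9, best alternative 6. No profitable deviation — NE.
(Hold, Bluff, Hold): Side A gets 6, best alternative -5; Side B gets 7, best alternative 4; Mediator gets 7, best alternative -3. No profitable deviation — NE.
(The remaining 4 profiles each have a profitable deviation by the same check.)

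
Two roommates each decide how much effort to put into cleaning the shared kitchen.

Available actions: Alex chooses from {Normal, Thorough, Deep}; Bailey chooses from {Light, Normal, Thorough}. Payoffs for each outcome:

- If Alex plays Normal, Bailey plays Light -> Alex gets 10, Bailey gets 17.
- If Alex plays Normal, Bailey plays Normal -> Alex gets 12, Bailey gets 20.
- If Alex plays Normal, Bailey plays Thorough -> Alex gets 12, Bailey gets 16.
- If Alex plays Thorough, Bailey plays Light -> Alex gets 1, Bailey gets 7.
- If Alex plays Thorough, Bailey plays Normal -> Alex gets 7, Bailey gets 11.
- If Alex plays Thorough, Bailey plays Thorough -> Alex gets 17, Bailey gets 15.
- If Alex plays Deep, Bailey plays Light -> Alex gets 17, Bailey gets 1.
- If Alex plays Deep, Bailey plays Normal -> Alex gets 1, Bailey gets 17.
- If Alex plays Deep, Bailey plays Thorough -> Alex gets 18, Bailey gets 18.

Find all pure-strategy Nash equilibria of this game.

Mark each player's best response to every combination of opponents' strategies; a profile where every player is best-responding is a pure Nash equilibrium.
Alex against Light: payoffs 10, 1, 17 → best response Deep.
Alex against Normal: payoffs 12, 7, 1 → best response Normal.
Alex against Thorough: payoffs 12, 17, 18 → best response Deep.
Bailey against Normal: payoffs 17, 20, 16 → best response Normal.
Bailey against Thorough: payoffs 7, 11, 15 → best response Thorough.
Bailey against Deep: payoffs 1, 17, 18 → best response Thorough.
Mutual best responses: (Normal, Normal); (Deep, Thorough).

The pure Nash equilibria are (Normal, Normal) and (Deep, Thorough).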